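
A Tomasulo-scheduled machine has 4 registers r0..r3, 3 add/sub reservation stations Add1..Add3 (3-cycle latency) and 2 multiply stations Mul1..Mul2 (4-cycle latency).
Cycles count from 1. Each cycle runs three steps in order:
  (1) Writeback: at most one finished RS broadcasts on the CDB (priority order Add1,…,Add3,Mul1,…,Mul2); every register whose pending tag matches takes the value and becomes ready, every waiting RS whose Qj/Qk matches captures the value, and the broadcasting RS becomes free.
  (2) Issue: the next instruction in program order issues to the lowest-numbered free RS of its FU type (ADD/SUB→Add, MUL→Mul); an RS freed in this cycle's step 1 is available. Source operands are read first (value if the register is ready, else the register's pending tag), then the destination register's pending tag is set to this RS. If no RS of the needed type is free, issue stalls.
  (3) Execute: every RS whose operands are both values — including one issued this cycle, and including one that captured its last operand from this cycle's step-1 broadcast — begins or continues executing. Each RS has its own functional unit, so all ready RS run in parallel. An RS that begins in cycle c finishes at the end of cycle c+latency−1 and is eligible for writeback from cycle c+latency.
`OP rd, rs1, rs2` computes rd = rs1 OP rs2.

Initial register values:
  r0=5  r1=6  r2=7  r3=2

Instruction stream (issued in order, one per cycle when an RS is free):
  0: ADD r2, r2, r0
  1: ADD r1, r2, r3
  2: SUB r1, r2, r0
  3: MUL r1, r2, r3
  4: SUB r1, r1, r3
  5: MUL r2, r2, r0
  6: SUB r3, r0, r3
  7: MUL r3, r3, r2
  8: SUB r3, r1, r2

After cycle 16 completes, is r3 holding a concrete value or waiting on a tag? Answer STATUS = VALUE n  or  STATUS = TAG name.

STATUS = VALUE -38

c1: issue ADD r2<-Add1 | r0:5,r1:6,r2:Add1,r3:2
c2: issue ADD r1<-Add2 | r0:5,r1:Add2,r2:Add1,r3:2
c3: issue SUB r1<-Add3 | r0:5,r1:Add3,r2:Add1,r3:2
c4: CDB Add1=12; issue MUL r1<-Mul1 | r0:5,r1:Mul1,r2:12,r3:2
c5: issue SUB r1<-Add1 | r0:5,r1:Add1,r2:12,r3:2
c6: issue MUL r2<-Mul2 | r0:5,r1:Add1,r2:Mul2,r3:2
c7: CDB Add2=14; issue SUB r3<-Add2 | r0:5,r1:Add1,r2:Mul2,r3:Add2
c8: CDB Add3=7; stall | r0:5,r1:Add1,r2:Mul2,r3:Add2
c9: CDB Mul1=24; issue MUL r3<-Mul1 | r0:5,r1:Add1,r2:Mul2,r3:Mul1
c10: CDB Add2=3; issue SUB r3<-Add2 | r0:5,r1:Add1,r2:Mul2,r3:Add2
c11: CDB Mul2=60 | r0:5,r1:Add1,r2:60,r3:Add2
c12: CDB Add1=22 | r0:5,r1:22,r2:60,r3:Add2
c13: - | r0:5,r1:22,r2:60,r3:Add2
c14: - | r0:5,r1:22,r2:60,r3:Add2
c15: CDB Add2=-38 | r0:5,r1:22,r2:60,r3:-38
c16: CDB Mul1=180 | r0:5,r1:22,r2:60,r3:-38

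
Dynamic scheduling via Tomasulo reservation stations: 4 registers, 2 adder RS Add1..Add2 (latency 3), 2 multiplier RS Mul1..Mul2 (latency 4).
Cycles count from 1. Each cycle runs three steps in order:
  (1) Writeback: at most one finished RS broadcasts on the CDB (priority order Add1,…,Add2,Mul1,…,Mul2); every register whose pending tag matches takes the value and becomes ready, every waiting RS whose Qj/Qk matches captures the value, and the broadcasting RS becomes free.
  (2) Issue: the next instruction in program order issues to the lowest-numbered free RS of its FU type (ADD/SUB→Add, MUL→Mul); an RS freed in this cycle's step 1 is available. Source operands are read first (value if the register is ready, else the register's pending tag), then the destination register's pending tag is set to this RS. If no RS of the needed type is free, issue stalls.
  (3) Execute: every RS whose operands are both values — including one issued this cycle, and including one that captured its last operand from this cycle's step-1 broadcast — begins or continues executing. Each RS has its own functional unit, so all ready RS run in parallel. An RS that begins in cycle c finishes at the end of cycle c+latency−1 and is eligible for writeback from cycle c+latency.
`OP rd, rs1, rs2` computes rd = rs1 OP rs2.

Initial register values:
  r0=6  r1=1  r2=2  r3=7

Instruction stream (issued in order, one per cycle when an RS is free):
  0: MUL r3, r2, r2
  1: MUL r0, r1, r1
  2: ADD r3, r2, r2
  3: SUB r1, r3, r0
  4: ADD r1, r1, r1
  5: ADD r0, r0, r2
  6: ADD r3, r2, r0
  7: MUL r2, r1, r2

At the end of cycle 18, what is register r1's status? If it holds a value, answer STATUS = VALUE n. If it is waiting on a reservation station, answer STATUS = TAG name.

STATUS = VALUE 6

cycle 1: issue MUL r3<-Mul1 // r0:6,r1:1,r2:2,r3:Mul1
cycle 2: issue MUL r0<-Mul2 // r0:Mul2,r1:1,r2:2,r3:Mul1
cycle 3: issue ADD r3<-Add1 // r0:Mul2,r1:1,r2:2,r3:Add1
cycle 4: issue SUB r1<-Add2 // r0:Mul2,r1:Add2,r2:2,r3:Add1
cycle 5: CDB Mul1=4; stall // r0:Mul2,r1:Add2,r2:2,r3:Add1
cycle 6: CDB Add1=4; issue ADD r1<-Add1 // r0:Mul2,r1:Add1,r2:2,r3:4
cycle 7: CDB Mul2=1; stall // r0:1,r1:Add1,r2:2,r3:4
cycle 8: stall // r0:1,r1:Add1,r2:2,r3:4
cycle 9: stall // r0:1,r1:Add1,r2:2,r3:4
cycle 10: CDB Add2=3; issue ADD r0<-Add2 // r0:Add2,r1:Add1,r2:2,r3:4
cycle 11: stall // r0:Add2,r1:Add1,r2:2,r3:4
cycle 12: stall // r0:Add2,r1:Add1,r2:2,r3:4
cycle 13: CDB Add1=6; issue ADD r3<-Add1 // r0:Add2,r1:6,r2:2,r3:Add1
cycle 14: CDB Add2=3; issue MUL r2<-Mul1 // r0:3,r1:6,r2:Mul1,r3:Add1
cycle 15: - // r0:3,r1:6,r2:Mul1,r3:Add1
cycle 16: - // r0:3,r1:6,r2:Mul1,r3:Add1
cycle 17: CDB Add1=5 // r0:3,r1:6,r2:Mul1,r3:5
cycle 18: CDB Mul1=12 // r0:3,r1:6,r2:12,r3:5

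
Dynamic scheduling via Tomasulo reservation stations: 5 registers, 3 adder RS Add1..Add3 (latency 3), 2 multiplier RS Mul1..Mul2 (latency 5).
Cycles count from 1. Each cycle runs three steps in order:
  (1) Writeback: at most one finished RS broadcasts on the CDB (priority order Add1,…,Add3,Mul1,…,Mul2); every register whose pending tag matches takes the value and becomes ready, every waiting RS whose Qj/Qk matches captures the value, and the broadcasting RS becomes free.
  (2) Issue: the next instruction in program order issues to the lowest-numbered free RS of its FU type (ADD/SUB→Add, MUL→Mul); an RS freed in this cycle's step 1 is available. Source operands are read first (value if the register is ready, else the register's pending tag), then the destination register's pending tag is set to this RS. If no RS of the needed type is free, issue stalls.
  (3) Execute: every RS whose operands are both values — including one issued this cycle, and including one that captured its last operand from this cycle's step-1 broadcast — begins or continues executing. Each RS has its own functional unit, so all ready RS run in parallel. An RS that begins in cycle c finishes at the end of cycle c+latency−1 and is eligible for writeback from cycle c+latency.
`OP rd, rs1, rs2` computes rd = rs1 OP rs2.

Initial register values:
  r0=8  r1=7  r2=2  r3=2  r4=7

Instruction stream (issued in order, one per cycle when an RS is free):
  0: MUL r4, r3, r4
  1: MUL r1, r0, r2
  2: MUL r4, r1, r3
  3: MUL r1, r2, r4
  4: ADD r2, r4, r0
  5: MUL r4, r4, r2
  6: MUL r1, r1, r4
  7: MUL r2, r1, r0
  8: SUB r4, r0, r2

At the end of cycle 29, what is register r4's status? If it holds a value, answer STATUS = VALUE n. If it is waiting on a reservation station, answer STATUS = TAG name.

STATUS = TAG Add1

c1: issue MUL r4<-Mul1 | r0:8,r1:7,r2:2,r3:2,r4:Mul1
c2: issue MUL r1<-Mul2 | r0:8,r1:Mul2,r2:2,r3:2,r4:Mul1
c3: stall | r0:8,r1:Mul2,r2:2,r3:2,r4:Mul1
c4: stall | r0:8,r1:Mul2,r2:2,r3:2,r4:Mul1
c5: stall | r0:8,r1:Mul2,r2:2,r3:2,r4:Mul1
c6: CDB Mul1=14; issue MUL r4<-Mul1 | r0:8,r1:Mul2,r2:2,r3:2,r4:Mul1
c7: CDB Mul2=16; issue MUL r1<-Mul2 | r0:8,r1:Mul2,r2:2,r3:2,r4:Mul1
c8: issue ADD r2<-Add1 | r0:8,r1:Mul2,r2:Add1,r3:2,r4:Mul1
c9: stall | r0:8,r1:Mul2,r2:Add1,r3:2,r4:Mul1
c10: stall | r0:8,r1:Mul2,r2:Add1,r3:2,r4:Mul1
c11: stall | r0:8,r1:Mul2,r2:Add1,r3:2,r4:Mul1
c12: CDB Mul1=32; issue MUL r4<-Mul1 | r0:8,r1:Mul2,r2:Add1,r3:2,r4:Mul1
c13: stall | r0:8,r1:Mul2,r2:Add1,r3:2,r4:Mul1
c14: stall | r0:8,r1:Mul2,r2:Add1,r3:2,r4:Mul1
c15: CDB Add1=40; stall | r0:8,r1:Mul2,r2:40,r3:2,r4:Mul1
c16: stall | r0:8,r1:Mul2,r2:40,r3:2,r4:Mul1
c17: CDB Mul2=64; issue MUL r1<-Mul2 | r0:8,r1:Mul2,r2:40,r3:2,r4:Mul1
c18: stall | r0:8,r1:Mul2,r2:40,r3:2,r4:Mul1
c19: stall | r0:8,r1:Mul2,r2:40,r3:2,r4:Mul1
c20: CDB Mul1=1280; issue MUL r2<-Mul1 | r0:8,r1:Mul2,r2:Mul1,r3:2,r4:1280
c21: issue SUB r4<-Add1 | r0:8,r1:Mul2,r2:Mul1,r3:2,r4:Add1
c22: - | r0:8,r1:Mul2,r2:Mul1,r3:2,r4:Add1
c23: - | r0:8,r1:Mul2,r2:Mul1,r3:2,r4:Add1
c24: - | r0:8,r1:Mul2,r2:Mul1,r3:2,r4:Add1
c25: CDB Mul2=81920 | r0:8,r1:81920,r2:Mul1,r3:2,r4:Add1
c26: - | r0:8,r1:81920,r2:Mul1,r3:2,r4:Add1
c27: - | r0:8,r1:81920,r2:Mul1,r3:2,r4:Add1
c28: - | r0:8,r1:81920,r2:Mul1,r3:2,r4:Add1
c29: - | r0:8,r1:81920,r2:Mul1,r3:2,r4:Add1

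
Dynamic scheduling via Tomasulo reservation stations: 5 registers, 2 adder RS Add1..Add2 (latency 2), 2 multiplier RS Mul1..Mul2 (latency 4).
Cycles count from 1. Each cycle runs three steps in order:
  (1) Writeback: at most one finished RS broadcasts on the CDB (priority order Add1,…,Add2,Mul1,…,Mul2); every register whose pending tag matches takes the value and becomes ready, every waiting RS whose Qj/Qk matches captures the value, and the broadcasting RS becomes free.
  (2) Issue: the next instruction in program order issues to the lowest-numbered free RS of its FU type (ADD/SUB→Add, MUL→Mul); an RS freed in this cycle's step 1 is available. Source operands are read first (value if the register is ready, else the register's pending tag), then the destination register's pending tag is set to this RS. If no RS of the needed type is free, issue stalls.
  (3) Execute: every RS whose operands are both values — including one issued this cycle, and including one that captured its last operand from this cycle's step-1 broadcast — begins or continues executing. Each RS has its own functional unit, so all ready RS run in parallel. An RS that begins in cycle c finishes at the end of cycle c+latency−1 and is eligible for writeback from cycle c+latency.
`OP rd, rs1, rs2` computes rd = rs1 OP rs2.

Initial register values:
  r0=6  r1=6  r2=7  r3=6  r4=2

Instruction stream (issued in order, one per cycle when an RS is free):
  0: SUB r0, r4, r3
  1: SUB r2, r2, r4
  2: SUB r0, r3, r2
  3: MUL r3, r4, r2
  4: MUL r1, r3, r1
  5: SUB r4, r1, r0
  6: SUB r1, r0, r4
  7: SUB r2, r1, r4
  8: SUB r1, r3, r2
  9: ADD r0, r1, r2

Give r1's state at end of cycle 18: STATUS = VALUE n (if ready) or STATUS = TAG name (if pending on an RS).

  c1: issue SUB r0<-Add1  regs: r0:Add1,r1:6,r2:7,r3:6,r4:2
  c2: issue SUB r2<-Add2  regs: r0:Add1,r1:6,r2:Add2,r3:6,r4:2
  c3: CDB Add1=-4; issue SUB r0<-Add1  regs: r0:Add1,r1:6,r2:Add2,r3:6,r4:2
  c4: CDB Add2=5; issue MUL r3<-Mul1  regs: r0:Add1,r1:6,r2:5,r3:Mul1,r4:2
  c5: issue MUL r1<-Mul2  regs: r0:Add1,r1:Mul2,r2:5,r3:Mul1,r4:2
  c6: CDB Add1=1; issue SUB r4<-Add1  regs: r0:1,r1:Mul2,r2:5,r3:Mul1,r4:Add1
  c7: issue SUB r1<-Add2  regs: r0:1,r1:Add2,r2:5,r3:Mul1,r4:Add1
  c8: CDB Mul1=10; stall  regs: r0:1,r1:Add2,r2:5,r3:10,r4:Add1
  c9: stall  regs: r0:1,r1:Add2,r2:5,r3:10,r4:Add1
  c10: stall  regs: r0:1,r1:Add2,r2:5,r3:10,r4:Add1
  c11: stall  regs: r0:1,r1:Add2,r2:5,r3:10,r4:Add1
  c12: CDB Mul2=60; stall  regs: r0:1,r1:Add2,r2:5,r3:10,r4:Add1
  c13: stall  regs: r0:1,r1:Add2,r2:5,r3:10,r4:Add1
  c14: CDB Add1=59; issue SUB r2<-Add1  regs: r0:1,r1:Add2,r2:Add1,r3:10,r4:59
  c15: stall  regs: r0:1,r1:Add2,r2:Add1,r3:10,r4:59
  c16: CDB Add2=-58; issue SUB r1<-Add2  regs: r0:1,r1:Add2,r2:Add1,r3:10,r4:59
  c17: stall  regs: r0:1,r1:Add2,r2:Add1,r3:10,r4:59
  c18: CDB Add1=-117; issue ADD r0<-Add1  regs: r0:Add1,r1:Add2,r2:-117,r3:10,r4:59

STATUS = TAG Add2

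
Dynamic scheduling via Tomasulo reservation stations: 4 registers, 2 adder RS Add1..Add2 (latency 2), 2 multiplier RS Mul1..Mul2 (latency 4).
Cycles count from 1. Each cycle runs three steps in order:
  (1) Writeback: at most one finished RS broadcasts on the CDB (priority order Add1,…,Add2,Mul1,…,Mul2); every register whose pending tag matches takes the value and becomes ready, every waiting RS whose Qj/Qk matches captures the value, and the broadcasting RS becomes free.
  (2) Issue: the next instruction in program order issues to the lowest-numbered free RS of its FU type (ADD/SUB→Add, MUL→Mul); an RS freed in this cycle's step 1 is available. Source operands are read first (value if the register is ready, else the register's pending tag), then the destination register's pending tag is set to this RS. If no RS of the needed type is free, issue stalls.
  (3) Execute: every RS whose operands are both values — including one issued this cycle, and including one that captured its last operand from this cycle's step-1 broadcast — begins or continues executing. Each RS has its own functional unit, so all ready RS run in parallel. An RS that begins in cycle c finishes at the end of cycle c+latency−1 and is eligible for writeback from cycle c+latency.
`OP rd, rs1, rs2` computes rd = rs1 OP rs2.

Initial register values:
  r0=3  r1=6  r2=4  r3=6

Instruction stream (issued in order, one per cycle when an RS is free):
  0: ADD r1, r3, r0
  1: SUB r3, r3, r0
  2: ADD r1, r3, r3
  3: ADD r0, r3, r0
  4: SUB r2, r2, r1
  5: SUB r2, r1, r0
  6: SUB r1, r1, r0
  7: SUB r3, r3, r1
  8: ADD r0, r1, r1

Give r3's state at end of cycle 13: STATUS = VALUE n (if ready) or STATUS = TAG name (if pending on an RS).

STATUS = VALUE 3

cycle 1: issue ADD r1<-Add1 // r0:3,r1:Add1,r2:4,r3:6
cycle 2: issue SUB r3<-Add2 // r0:3,r1:Add1,r2:4,r3:Add2
cycle 3: CDB Add1=9; issue ADD r1<-Add1 // r0:3,r1:Add1,r2:4,r3:Add2
cycle 4: CDB Add2=3; issue ADD r0<-Add2 // r0:Add2,r1:Add1,r2:4,r3:3
cycle 5: stall // r0:Add2,r1:Add1,r2:4,r3:3
cycle 6: CDB Add1=6; issue SUB r2<-Add1 // r0:Add2,r1:6,r2:Add1,r3:3
cycle 7: CDB Add2=6; issue SUB r2<-Add2 // r0:6,r1:6,r2:Add2,r3:3
cycle 8: CDB Add1=-2; issue SUB r1<-Add1 // r0:6,r1:Add1,r2:Add2,r3:3
cycle 9: CDB Add2=0; issue SUB r3<-Add2 // r0:6,r1:Add1,r2:0,r3:Add2
cycle 10: CDB Add1=0; issue ADD r0<-Add1 // r0:Add1,r1:0,r2:0,r3:Add2
cycle 11: - // r0:Add1,r1:0,r2:0,r3:Add2
cycle 12: CDB Add1=0 // r0:0,r1:0,r2:0,r3:Add2
cycle 13: CDB Add2=3 // r0:0,r1:0,r2:0,r3:3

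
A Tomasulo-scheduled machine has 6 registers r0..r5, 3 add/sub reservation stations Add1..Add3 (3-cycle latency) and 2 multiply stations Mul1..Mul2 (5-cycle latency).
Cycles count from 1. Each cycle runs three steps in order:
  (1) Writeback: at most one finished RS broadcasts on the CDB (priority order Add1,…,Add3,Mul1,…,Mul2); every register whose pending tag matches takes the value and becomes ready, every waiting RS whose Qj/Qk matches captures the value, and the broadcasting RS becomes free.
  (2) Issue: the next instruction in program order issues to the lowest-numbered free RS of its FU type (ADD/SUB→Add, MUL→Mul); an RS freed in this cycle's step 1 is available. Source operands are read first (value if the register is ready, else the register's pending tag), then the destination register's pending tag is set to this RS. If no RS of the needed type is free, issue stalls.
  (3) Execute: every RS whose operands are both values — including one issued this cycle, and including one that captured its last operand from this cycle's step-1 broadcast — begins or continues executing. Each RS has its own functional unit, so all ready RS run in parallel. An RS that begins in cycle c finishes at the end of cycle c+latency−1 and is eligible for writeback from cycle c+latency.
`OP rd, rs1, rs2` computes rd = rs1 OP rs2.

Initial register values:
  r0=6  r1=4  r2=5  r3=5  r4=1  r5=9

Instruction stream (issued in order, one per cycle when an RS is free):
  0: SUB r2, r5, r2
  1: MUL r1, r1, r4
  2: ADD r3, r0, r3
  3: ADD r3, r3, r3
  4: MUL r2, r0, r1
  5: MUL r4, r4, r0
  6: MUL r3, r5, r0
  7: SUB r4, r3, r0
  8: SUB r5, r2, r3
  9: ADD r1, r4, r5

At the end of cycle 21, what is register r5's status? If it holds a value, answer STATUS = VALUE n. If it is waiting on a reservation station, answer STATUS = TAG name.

  c1: issue SUB r2<-Add1  regs: r0:6,r1:4,r2:Add1,r3:5,r4:1,r5:9
  c2: issue MUL r1<-Mul1  regs: r0:6,r1:Mul1,r2:Add1,r3:5,r4:1,r5:9
  c3: issue ADD r3<-Add2  regs: r0:6,r1:Mul1,r2:Add1,r3:Add2,r4:1,r5:9
  c4: CDB Add1=4; issue ADD r3<-Add1  regs: r0:6,r1:Mul1,r2:4,r3:Add1,r4:1,r5:9
  c5: issue MUL r2<-Mul2  regs: r0:6,r1:Mul1,r2:Mul2,r3:Add1,r4:1,r5:9
  c6: CDB Add2=11; stall  regs: r0:6,r1:Mul1,r2:Mul2,r3:Add1,r4:1,r5:9
  c7: CDB Mul1=4; issue MUL r4<-Mul1  regs: r0:6,r1:4,r2:Mul2,r3:Add1,r4:Mul1,r5:9
  c8: stall  regs: r0:6,r1:4,r2:Mul2,r3:Add1,r4:Mul1,r5:9
  c9: CDB Add1=22; stall  regs: r0:6,r1:4,r2:Mul2,r3:22,r4:Mul1,r5:9
  c10: stall  regs: r0:6,r1:4,r2:Mul2,r3:22,r4:Mul1,r5:9
  c11: stall  regs: r0:6,r1:4,r2:Mul2,r3:22,r4:Mul1,r5:9
  c12: CDB Mul1=6; issue MUL r3<-Mul1  regs: r0:6,r1:4,r2:Mul2,r3:Mul1,r4:6,r5:9
  c13: CDB Mul2=24; issue SUB r4<-Add1  regs: r0:6,r1:4,r2:24,r3:Mul1,r4:Add1,r5:9
  c14: issue SUB r5<-Add2  regs: r0:6,r1:4,r2:24,r3:Mul1,r4:Add1,r5:Add2
  c15: issue ADD r1<-Add3  regs: r0:6,r1:Add3,r2:24,r3:Mul1,r4:Add1,r5:Add2
  c16: -  regs: r0:6,r1:Add3,r2:24,r3:Mul1,r4:Add1,r5:Add2
  c17: CDB Mul1=54  regs: r0:6,r1:Add3,r2:24,r3:54,r4:Add1,r5:Add2
  c18: -  regs: r0:6,r1:Add3,r2:24,r3:54,r4:Add1,r5:Add2
  c19: -  regs: r0:6,r1:Add3,r2:24,r3:54,r4:Add1,r5:Add2
  c20: CDB Add1=48  regs: r0:6,r1:Add3,r2:24,r3:54,r4:48,r5:Add2
  c21: CDB Add2=-30  regs: r0:6,r1:Add3,r2:24,r3:54,r4:48,r5:-30

STATUS = VALUE -30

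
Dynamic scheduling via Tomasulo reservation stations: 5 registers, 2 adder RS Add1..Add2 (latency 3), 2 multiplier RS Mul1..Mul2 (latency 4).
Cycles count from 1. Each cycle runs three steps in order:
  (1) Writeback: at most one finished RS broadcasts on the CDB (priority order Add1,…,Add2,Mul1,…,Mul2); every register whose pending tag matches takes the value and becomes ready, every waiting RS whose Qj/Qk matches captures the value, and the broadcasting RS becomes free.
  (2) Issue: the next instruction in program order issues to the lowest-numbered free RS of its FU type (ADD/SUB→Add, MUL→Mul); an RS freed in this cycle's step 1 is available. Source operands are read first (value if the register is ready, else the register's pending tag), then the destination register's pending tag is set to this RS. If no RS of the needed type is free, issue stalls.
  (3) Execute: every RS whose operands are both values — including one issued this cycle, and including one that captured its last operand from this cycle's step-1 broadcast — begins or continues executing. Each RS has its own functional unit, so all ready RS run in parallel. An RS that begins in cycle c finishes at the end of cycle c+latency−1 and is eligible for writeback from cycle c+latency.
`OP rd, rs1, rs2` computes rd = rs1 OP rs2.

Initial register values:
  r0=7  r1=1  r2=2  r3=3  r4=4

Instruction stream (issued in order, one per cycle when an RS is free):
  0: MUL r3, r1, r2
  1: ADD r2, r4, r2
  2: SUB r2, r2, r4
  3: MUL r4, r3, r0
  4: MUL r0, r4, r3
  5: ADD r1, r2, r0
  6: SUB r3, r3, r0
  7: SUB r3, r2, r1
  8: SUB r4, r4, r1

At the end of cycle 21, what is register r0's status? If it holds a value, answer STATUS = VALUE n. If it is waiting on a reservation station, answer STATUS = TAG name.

STATUS = VALUE 28

cycle 1: issue MUL r3<-Mul1 // r0:7,r1:1,r2:2,r3:Mul1,r4:4
cycle 2: issue ADD r2<-Add1 // r0:7,r1:1,r2:Add1,r3:Mul1,r4:4
cycle 3: issue SUB r2<-Add2 // r0:7,r1:1,r2:Add2,r3:Mul1,r4:4
cycle 4: issue MUL r4<-Mul2 // r0:7,r1:1,r2:Add2,r3:Mul1,r4:Mul2
cycle 5: CDB Add1=6; stall // r0:7,r1:1,r2:Add2,r3:Mul1,r4:Mul2
cycle 6: CDB Mul1=2; issue MUL r0<-Mul1 // r0:Mul1,r1:1,r2:Add2,r3:2,r4:Mul2
cycle 7: issue ADD r1<-Add1 // r0:Mul1,r1:Add1,r2:Add2,r3:2,r4:Mul2
cycle 8: CDB Add2=2; issue SUB r3<-Add2 // r0:Mul1,r1:Add1,r2:2,r3:Add2,r4:Mul2
cycle 9: stall // r0:Mul1,r1:Add1,r2:2,r3:Add2,r4:Mul2
cycle 10: CDB Mul2=14; stall // r0:Mul1,r1:Add1,r2:2,r3:Add2,r4:14
cycle 11: stall // r0:Mul1,r1:Add1,r2:2,r3:Add2,r4:14
cycle 12: stall // r0:Mul1,r1:Add1,r2:2,r3:Add2,r4:14
cycle 13: stall // r0:Mul1,r1:Add1,r2:2,r3:Add2,r4:14
cycle 14: CDB Mul1=28; stall // r0:28,r1:Add1,r2:2,r3:Add2,r4:14
cycle 15: stall // r0:28,r1:Add1,r2:2,r3:Add2,r4:14
cycle 16: stall // r0:28,r1:Add1,r2:2,r3:Add2,r4:14
cycle 17: CDB Add1=30; issue SUB r3<-Add1 // r0:28,r1:30,r2:2,r3:Add1,r4:14
cycle 18: CDB Add2=-26; issue SUB r4<-Add2 // r0:28,r1:30,r2:2,r3:Add1,r4:Add2
cycle 19: - // r0:28,r1:30,r2:2,r3:Add1,r4:Add2
cycle 20: CDB Add1=-28 // r0:28,r1:30,r2:2,r3:-28,r4:Add2
cycle 21: CDB Add2=-16 // r0:28,r1:30,r2:2,r3:-28,r4:-16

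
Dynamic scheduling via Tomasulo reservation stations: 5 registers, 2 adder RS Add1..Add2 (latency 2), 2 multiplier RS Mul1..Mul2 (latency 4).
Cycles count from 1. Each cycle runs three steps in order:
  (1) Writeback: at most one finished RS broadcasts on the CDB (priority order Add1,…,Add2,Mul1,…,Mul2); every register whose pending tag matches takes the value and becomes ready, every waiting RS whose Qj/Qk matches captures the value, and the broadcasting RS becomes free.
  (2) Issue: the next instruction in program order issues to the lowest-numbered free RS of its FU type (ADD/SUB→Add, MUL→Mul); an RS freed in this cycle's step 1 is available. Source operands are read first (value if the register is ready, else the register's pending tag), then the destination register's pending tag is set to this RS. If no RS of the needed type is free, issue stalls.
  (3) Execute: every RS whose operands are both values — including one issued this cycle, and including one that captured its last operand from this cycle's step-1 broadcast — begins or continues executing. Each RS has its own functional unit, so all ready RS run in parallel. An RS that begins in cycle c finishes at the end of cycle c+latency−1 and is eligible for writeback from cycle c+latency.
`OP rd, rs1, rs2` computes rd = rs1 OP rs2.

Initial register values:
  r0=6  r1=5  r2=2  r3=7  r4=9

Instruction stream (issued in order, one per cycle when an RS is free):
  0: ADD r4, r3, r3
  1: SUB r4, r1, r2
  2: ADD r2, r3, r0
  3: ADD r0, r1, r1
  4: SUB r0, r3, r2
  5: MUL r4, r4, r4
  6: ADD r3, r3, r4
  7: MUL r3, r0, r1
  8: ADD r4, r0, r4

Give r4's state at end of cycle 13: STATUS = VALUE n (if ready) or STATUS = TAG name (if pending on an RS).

  c1: issue ADD r4<-Add1  regs: r0:6,r1:5,r2:2,r3:7,r4:Add1
  c2: issue SUB r4<-Add2  regs: r0:6,r1:5,r2:2,r3:7,r4:Add2
  c3: CDB Add1=14; issue ADD r2<-Add1  regs: r0:6,r1:5,r2:Add1,r3:7,r4:Add2
  c4: CDB Add2=3; issue ADD r0<-Add2  regs: r0:Add2,r1:5,r2:Add1,r3:7,r4:3
  c5: CDB Add1=13; issue SUB r0<-Add1  regs: r0:Add1,r1:5,r2:13,r3:7,r4:3
  c6: CDB Add2=10; issue MUL r4<-Mul1  regs: r0:Add1,r1:5,r2:13,r3:7,r4:Mul1
  c7: CDB Add1=-6; issue ADD r3<-Add1  regs: r0:-6,r1:5,r2:13,r3:Add1,r4:Mul1
  c8: issue MUL r3<-Mul2  regs: r0:-6,r1:5,r2:13,r3:Mul2,r4:Mul1
  c9: issue ADD r4<-Add2  regs: r0:-6,r1:5,r2:13,r3:Mul2,r4:Add2
  c10: CDB Mul1=9  regs: r0:-6,r1:5,r2:13,r3:Mul2,r4:Add2
  c11: -  regs: r0:-6,r1:5,r2:13,r3:Mul2,r4:Add2
  c12: CDB Add1=16  regs: r0:-6,r1:5,r2:13,r3:Mul2,r4:Add2
  c13: CDB Add2=3  regs: r0:-6,r1:5,r2:13,r3:Mul2,r4:3

STATUS = VALUE 3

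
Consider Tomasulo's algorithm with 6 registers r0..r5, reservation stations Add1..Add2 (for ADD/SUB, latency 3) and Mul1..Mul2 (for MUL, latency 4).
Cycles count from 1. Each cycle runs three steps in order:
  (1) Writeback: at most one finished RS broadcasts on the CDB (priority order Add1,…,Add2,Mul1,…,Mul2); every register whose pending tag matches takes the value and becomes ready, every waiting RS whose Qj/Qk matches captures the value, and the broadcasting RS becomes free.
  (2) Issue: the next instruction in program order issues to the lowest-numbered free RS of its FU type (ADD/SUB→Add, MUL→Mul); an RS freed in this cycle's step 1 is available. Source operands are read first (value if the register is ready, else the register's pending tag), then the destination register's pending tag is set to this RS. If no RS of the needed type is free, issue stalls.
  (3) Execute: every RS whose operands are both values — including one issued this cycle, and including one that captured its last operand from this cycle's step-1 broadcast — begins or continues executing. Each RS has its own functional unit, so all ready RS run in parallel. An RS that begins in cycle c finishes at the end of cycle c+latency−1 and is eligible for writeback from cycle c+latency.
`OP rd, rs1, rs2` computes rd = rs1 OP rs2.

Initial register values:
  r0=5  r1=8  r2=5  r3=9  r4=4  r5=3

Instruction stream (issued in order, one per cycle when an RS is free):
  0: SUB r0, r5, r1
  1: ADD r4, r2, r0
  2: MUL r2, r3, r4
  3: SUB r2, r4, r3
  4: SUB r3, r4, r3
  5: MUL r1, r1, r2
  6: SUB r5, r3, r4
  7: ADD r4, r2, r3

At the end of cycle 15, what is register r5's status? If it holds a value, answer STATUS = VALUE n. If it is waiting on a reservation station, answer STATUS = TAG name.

STATUS = VALUE -9

cycle 1: issue SUB r0<-Add1 // r0:Add1,r1:8,r2:5,r3:9,r4:4,r5:3
cycle 2: issue ADD r4<-Add2 // r0:Add1,r1:8,r2:5,r3:9,r4:Add2,r5:3
cycle 3: issue MUL r2<-Mul1 // r0:Add1,r1:8,r2:Mul1,r3:9,r4:Add2,r5:3
cycle 4: CDB Add1=-5; issue SUB r2<-Add1 // r0:-5,r1:8,r2:Add1,r3:9,r4:Add2,r5:3
cycle 5: stall // r0:-5,r1:8,r2:Add1,r3:9,r4:Add2,r5:3
cycle 6: stall // r0:-5,r1:8,r2:Add1,r3:9,r4:Add2,r5:3
cycle 7: CDB Add2=0; issue SUB r3<-Add2 // r0:-5,r1:8,r2:Add1,r3:Add2,r4:0,r5:3
cycle 8: issue MUL r1<-Mul2 // r0:-5,r1:Mul2,r2:Add1,r3:Add2,r4:0,r5:3
cycle 9: stall // r0:-5,r1:Mul2,r2:Add1,r3:Add2,r4:0,r5:3
cycle 10: CDB Add1=-9; issue SUB r5<-Add1 // r0:-5,r1:Mul2,r2:-9,r3:Add2,r4:0,r5:Add1
cycle 11: CDB Add2=-9; issue ADD r4<-Add2 // r0:-5,r1:Mul2,r2:-9,r3:-9,r4:Add2,r5:Add1
cycle 12: CDB Mul1=0 // r0:-5,r1:Mul2,r2:-9,r3:-9,r4:Add2,r5:Add1
cycle 13: - // r0:-5,r1:Mul2,r2:-9,r3:-9,r4:Add2,r5:Add1
cycle 14: CDB Add1=-9 // r0:-5,r1:Mul2,r2:-9,r3:-9,r4:Add2,r5:-9
cycle 15: CDB Add2=-18 // r0:-5,r1:Mul2,r2:-9,r3:-9,r4:-18,r5:-9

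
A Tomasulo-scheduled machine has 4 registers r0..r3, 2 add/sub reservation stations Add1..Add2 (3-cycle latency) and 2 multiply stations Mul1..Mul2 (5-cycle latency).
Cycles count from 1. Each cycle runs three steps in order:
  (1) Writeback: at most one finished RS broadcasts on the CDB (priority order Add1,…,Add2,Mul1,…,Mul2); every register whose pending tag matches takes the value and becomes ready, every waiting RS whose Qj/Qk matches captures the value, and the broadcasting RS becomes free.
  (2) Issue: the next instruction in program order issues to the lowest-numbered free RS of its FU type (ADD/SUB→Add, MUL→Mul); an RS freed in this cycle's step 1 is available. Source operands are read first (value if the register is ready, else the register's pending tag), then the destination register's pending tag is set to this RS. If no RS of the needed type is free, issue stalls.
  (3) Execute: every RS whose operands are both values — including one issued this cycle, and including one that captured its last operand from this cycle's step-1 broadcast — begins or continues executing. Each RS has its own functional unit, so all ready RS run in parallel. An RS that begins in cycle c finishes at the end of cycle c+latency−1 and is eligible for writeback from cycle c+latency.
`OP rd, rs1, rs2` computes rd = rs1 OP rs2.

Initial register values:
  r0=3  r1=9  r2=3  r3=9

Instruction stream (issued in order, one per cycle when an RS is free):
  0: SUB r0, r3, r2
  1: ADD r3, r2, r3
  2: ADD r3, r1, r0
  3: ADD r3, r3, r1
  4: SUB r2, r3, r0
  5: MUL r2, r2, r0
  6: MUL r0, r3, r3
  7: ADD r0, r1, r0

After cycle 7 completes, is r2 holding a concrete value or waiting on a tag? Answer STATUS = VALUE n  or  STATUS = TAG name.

STATUS = TAG Add1

  c1: issue SUB r0<-Add1  regs: r0:Add1,r1:9,r2:3,r3:9
  c2: issue ADD r3<-Add2  regs: r0:Add1,r1:9,r2:3,r3:Add2
  c3: stall  regs: r0:Add1,r1:9,r2:3,r3:Add2
  c4: CDB Add1=6; issue ADD r3<-Add1  regs: r0:6,r1:9,r2:3,r3:Add1
  c5: CDB Add2=12; issue ADD r3<-Add2  regs: r0:6,r1:9,r2:3,r3:Add2
  c6: stall  regs: r0:6,r1:9,r2:3,r3:Add2
  c7: CDB Add1=15; issue SUB r2<-Add1  regs: r0:6,r1:9,r2:Add1,r3:Add2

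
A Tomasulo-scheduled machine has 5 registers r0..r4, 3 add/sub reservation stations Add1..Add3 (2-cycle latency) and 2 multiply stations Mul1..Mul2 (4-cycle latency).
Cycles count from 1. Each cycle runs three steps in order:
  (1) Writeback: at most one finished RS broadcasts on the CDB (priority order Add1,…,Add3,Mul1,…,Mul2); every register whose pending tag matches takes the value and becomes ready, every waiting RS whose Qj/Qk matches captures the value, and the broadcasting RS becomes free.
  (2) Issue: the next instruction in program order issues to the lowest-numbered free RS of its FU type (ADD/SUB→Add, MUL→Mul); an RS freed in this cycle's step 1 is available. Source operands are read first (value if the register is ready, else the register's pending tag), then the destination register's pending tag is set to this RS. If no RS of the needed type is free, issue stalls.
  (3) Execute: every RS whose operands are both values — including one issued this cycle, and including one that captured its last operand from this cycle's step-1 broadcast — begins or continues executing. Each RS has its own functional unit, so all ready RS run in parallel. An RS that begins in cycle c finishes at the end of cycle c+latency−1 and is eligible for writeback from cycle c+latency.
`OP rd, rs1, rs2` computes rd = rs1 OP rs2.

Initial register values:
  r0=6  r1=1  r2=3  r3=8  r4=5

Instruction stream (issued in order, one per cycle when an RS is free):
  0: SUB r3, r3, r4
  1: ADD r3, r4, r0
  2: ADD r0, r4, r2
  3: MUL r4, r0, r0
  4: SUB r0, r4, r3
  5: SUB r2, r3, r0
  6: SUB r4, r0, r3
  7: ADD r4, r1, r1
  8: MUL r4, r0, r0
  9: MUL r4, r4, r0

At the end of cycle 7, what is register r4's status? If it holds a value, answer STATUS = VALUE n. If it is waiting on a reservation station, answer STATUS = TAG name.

STATUS = TAG Add3

c1: issue SUB r3<-Add1 | r0:6,r1:1,r2:3,r3:Add1,r4:5
c2: issue ADD r3<-Add2 | r0:6,r1:1,r2:3,r3:Add2,r4:5
c3: CDB Add1=3; issue ADD r0<-Add1 | r0:Add1,r1:1,r2:3,r3:Add2,r4:5
c4: CDB Add2=11; issue MUL r4<-Mul1 | r0:Add1,r1:1,r2:3,r3:11,r4:Mul1
c5: CDB Add1=8; issue SUB r0<-Add1 | r0:Add1,r1:1,r2:3,r3:11,r4:Mul1
c6: issue SUB r2<-Add2 | r0:Add1,r1:1,r2:Add2,r3:11,r4:Mul1
c7: issue SUB r4<-Add3 | r0:Add1,r1:1,r2:Add2,r3:11,r4:Add3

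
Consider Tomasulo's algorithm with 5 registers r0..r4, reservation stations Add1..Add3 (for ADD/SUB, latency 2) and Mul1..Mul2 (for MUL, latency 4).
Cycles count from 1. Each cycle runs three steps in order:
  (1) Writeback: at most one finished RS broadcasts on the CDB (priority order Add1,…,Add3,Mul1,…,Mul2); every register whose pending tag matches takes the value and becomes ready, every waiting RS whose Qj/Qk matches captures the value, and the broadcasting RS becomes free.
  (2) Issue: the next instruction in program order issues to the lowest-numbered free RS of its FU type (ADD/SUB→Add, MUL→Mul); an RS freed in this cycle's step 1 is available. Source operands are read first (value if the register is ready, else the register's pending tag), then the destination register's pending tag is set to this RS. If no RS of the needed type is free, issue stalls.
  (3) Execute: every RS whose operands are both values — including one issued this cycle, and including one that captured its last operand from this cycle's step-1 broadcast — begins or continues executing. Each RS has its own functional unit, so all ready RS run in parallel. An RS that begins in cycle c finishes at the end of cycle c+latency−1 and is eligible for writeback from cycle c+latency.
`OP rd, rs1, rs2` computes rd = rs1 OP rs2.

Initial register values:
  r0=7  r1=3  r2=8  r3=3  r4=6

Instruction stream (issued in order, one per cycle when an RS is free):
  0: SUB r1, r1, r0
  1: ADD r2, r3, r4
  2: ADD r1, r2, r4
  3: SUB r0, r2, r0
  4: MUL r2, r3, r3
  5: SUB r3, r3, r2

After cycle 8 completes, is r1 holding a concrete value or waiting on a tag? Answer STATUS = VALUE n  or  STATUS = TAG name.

STATUS = VALUE 15

cycle 1: issue SUB r1<-Add1 // r0:7,r1:Add1,r2:8,r3:3,r4:6
cycle 2: issue ADD r2<-Add2 // r0:7,r1:Add1,r2:Add2,r3:3,r4:6
cycle 3: CDB Add1=-4; issue ADD r1<-Add1 // r0:7,r1:Add1,r2:Add2,r3:3,r4:6
cycle 4: CDB Add2=9; issue SUB r0<-Add2 // r0:Add2,r1:Add1,r2:9,r3:3,r4:6
cycle 5: issue MUL r2<-Mul1 // r0:Add2,r1:Add1,r2:Mul1,r3:3,r4:6
cycle 6: CDB Add1=15; issue SUB r3<-Add1 // r0:Add2,r1:15,r2:Mul1,r3:Add1,r4:6
cycle 7: CDB Add2=2 // r0:2,r1:15,r2:Mul1,r3:Add1,r4:6
cycle 8: - // r0:2,r1:15,r2:Mul1,r3:Add1,r4:6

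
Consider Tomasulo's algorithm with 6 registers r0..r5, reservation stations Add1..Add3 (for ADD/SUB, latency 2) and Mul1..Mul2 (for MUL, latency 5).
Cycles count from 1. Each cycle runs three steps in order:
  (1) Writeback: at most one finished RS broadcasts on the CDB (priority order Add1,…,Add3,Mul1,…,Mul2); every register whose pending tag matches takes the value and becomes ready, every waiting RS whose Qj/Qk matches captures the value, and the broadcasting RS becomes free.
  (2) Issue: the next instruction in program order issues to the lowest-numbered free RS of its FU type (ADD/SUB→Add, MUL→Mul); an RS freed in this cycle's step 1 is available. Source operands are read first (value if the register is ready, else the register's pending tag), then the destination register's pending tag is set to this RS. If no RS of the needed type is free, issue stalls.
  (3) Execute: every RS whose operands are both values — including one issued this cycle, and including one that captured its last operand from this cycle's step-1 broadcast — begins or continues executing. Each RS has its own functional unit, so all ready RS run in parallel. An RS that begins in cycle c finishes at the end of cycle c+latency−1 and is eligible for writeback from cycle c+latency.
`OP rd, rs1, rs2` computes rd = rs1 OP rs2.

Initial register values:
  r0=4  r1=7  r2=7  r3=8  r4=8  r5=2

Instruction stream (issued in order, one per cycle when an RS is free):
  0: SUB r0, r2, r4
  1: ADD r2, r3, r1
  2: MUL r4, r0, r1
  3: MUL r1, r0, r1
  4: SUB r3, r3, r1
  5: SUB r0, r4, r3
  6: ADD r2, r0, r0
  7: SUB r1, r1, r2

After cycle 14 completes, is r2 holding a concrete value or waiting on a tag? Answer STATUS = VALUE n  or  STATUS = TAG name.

c1: issue SUB r0<-Add1 | r0:Add1,r1:7,r2:7,r3:8,r4:8,r5:2
c2: issue ADD r2<-Add2 | r0:Add1,r1:7,r2:Add2,r3:8,r4:8,r5:2
c3: CDB Add1=-1; issue MUL r4<-Mul1 | r0:-1,r1:7,r2:Add2,r3:8,r4:Mul1,r5:2
c4: CDB Add2=15; issue MUL r1<-Mul2 | r0:-1,r1:Mul2,r2:15,r3:8,r4:Mul1,r5:2
c5: issue SUB r3<-Add1 | r0:-1,r1:Mul2,r2:15,r3:Add1,r4:Mul1,r5:2
c6: issue SUB r0<-Add2 | r0:Add2,r1:Mul2,r2:15,r3:Add1,r4:Mul1,r5:2
c7: issue ADD r2<-Add3 | r0:Add2,r1:Mul2,r2:Add3,r3:Add1,r4:Mul1,r5:2
c8: CDB Mul1=-7; stall | r0:Add2,r1:Mul2,r2:Add3,r3:Add1,r4:-7,r5:2
c9: CDB Mul2=-7; stall | r0:Add2,r1:-7,r2:Add3,r3:Add1,r4:-7,r5:2
c10: stall | r0:Add2,r1:-7,r2:Add3,r3:Add1,r4:-7,r5:2
c11: CDB Add1=15; issue SUB r1<-Add1 | r0:Add2,r1:Add1,r2:Add3,r3:15,r4:-7,r5:2
c12: - | r0:Add2,r1:Add1,r2:Add3,r3:15,r4:-7,r5:2
c13: CDB Add2=-22 | r0:-22,r1:Add1,r2:Add3,r3:15,r4:-7,r5:2
c14: - | r0:-22,r1:Add1,r2:Add3,r3:15,r4:-7,r5:2

STATUS = TAG Add3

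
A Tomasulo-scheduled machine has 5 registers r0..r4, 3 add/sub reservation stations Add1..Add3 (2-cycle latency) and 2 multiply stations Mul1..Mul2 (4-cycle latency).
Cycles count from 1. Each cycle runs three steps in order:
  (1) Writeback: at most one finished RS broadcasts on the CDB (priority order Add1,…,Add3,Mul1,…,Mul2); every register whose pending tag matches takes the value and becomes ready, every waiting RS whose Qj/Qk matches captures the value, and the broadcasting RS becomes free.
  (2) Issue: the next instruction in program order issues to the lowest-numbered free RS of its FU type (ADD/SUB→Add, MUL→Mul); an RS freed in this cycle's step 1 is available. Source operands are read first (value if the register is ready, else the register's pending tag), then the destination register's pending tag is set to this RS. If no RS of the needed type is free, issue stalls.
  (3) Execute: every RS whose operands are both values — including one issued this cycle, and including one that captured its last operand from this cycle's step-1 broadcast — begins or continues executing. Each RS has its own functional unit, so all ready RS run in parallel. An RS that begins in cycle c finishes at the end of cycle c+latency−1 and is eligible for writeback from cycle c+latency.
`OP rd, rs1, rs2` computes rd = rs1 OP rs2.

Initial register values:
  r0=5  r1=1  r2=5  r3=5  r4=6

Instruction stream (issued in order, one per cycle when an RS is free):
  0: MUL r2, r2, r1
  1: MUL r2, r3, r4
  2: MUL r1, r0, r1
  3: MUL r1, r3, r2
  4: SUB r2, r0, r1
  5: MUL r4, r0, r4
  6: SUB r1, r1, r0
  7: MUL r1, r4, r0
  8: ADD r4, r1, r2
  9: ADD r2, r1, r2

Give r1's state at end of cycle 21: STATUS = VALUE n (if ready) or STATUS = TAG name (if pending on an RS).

c1: issue MUL r2<-Mul1 | r0:5,r1:1,r2:Mul1,r3:5,r4:6
c2: issue MUL r2<-Mul2 | r0:5,r1:1,r2:Mul2,r3:5,r4:6
c3: stall | r0:5,r1:1,r2:Mul2,r3:5,r4:6
c4: stall | r0:5,r1:1,r2:Mul2,r3:5,r4:6
c5: CDB Mul1=5; issue MUL r1<-Mul1 | r0:5,r1:Mul1,r2:Mul2,r3:5,r4:6
c6: CDB Mul2=30; issue MUL r1<-Mul2 | r0:5,r1:Mul2,r2:30,r3:5,r4:6
c7: issue SUB r2<-Add1 | r0:5,r1:Mul2,r2:Add1,r3:5,r4:6
c8: stall | r0:5,r1:Mul2,r2:Add1,r3:5,r4:6
c9: CDB Mul1=5; issue MUL r4<-Mul1 | r0:5,r1:Mul2,r2:Add1,r3:5,r4:Mul1
c10: CDB Mul2=150; issue SUB r1<-Add2 | r0:5,r1:Add2,r2:Add1,r3:5,r4:Mul1
c11: issue MUL r1<-Mul2 | r0:5,r1:Mul2,r2:Add1,r3:5,r4:Mul1
c12: CDB Add1=-145; issue ADD r4<-Add1 | r0:5,r1:Mul2,r2:-145,r3:5,r4:Add1
c13: CDB Add2=145; issue ADD r2<-Add2 | r0:5,r1:Mul2,r2:Add2,r3:5,r4:Add1
c14: CDB Mul1=30 | r0:5,r1:Mul2,r2:Add2,r3:5,r4:Add1
c15: - | r0:5,r1:Mul2,r2:Add2,r3:5,r4:Add1
c16: - | r0:5,r1:Mul2,r2:Add2,r3:5,r4:Add1
c17: - | r0:5,r1:Mul2,r2:Add2,r3:5,r4:Add1
c18: CDB Mul2=150 | r0:5,r1:150,r2:Add2,r3:5,r4:Add1
c19: - | r0:5,r1:150,r2:Add2,r3:5,r4:Add1
c20: CDB Add1=5 | r0:5,r1:150,r2:Add2,r3:5,r4:5
c21: CDB Add2=5 | r0:5,r1:150,r2:5,r3:5,r4:5

STATUS = VALUE 150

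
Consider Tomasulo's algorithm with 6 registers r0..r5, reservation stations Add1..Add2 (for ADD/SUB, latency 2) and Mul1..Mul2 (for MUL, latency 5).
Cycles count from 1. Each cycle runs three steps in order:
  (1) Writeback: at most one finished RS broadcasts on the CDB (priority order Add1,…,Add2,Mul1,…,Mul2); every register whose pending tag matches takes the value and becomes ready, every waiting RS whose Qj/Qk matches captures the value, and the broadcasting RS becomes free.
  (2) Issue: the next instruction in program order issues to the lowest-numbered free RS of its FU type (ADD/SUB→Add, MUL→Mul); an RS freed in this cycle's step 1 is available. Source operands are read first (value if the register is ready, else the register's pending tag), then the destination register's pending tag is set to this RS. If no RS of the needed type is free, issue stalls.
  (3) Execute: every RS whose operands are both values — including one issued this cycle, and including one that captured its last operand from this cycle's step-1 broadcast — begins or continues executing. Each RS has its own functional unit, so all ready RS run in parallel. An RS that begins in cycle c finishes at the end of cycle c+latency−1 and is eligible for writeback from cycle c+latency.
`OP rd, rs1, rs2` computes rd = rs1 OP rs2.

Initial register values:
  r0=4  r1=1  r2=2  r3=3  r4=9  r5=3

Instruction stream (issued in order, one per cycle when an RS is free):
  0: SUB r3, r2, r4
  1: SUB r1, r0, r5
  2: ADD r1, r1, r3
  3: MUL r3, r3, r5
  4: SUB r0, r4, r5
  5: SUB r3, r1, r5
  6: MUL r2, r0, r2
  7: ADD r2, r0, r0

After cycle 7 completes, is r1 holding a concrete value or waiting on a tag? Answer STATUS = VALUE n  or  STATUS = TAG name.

  c1: issue SUB r3<-Add1  regs: r0:4,r1:1,r2:2,r3:Add1,r4:9,r5:3
  c2: issue SUB r1<-Add2  regs: r0:4,r1:Add2,r2:2,r3:Add1,r4:9,r5:3
  c3: CDB Add1=-7; issue ADD r1<-Add1  regs: r0:4,r1:Add1,r2:2,r3:-7,r4:9,r5:3
  c4: CDB Add2=1; issue MUL r3<-Mul1  regs: r0:4,r1:Add1,r2:2,r3:Mul1,r4:9,r5:3
  c5: issue SUB r0<-Add2  regs: r0:Add2,r1:Add1,r2:2,r3:Mul1,r4:9,r5:3
  c6: CDB Add1=-6; issue SUB r3<-Add1  regs: r0:Add2,r1:-6,r2:2,r3:Add1,r4:9,r5:3
  c7: CDB Add2=6; issue MUL r2<-Mul2  regs: r0:6,r1:-6,r2:Mul2,r3:Add1,r4:9,r5:3

STATUS = VALUE -6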